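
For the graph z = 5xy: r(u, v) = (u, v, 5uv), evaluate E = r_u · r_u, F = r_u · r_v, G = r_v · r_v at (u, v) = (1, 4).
E = 401;  F = 100;  G = 26

Partials: r_u = (1, 0, 5*v), r_v = (0, 1, 5*u). As functions of (u, v):
  E = r_u · r_u = 25*v^2 + 1,
  F = r_u · r_v = 25*u*v,
  G = r_v · r_v = 25*u^2 + 1.
Evaluating at (u, v) = (1, 4): E = 401, F = 100, G = 26.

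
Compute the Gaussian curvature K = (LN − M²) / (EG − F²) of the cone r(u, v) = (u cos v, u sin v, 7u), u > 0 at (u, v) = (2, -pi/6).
K = 0

Coefficients of the first fundamental form: E = 50, F = 0, G = u^2.
Coefficients of the second fundamental form: L = 0, M = 0, N = 7*sqrt(2)*u^2/(10*Abs(u)).
Assemble K = (LN − M²)/(EG − F²) = 0. At (u, v) = (2, -pi/6): K = 0.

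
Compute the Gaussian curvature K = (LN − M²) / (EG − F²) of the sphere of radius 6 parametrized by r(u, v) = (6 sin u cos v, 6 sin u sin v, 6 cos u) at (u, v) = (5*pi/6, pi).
K = 1/36

Coefficients of the first fundamental form: E = 36, F = 0, G = 36*sin(u)^2.
Coefficients of the second fundamental form: L = -6*sin(u)/Abs(sin(u)), M = 0, N = -6*sin(u)^3/Abs(sin(u)).
Assemble K = (LN − M²)/(EG − F²) = 1/36. At (u, v) = (5*pi/6, pi): K = 1/36.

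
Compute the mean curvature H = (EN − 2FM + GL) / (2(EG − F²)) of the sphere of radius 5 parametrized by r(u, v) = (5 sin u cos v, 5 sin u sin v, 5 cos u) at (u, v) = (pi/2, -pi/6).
H = -1/5

With E = 25, F = 0, G = 25*sin(u)^2, L = -5*sin(u)/Abs(sin(u)), M = 0, N = -5*sin(u)^3/Abs(sin(u)), assemble
  H = (EN − 2FM + GL) / (2(EG − F²)) = -sin(u)/(5*Abs(sin(u))).
At (u, v) = (pi/2, -pi/6): H = -1/5.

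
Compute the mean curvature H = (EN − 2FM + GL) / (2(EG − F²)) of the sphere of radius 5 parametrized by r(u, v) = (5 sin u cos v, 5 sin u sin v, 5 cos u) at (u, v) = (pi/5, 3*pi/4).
H = -1/5

With E = 25, F = 0, G = 25*sin(u)^2, L = -5*sin(u)/Abs(sin(u)), M = 0, N = -5*sin(u)^3/Abs(sin(u)), assemble
  H = (EN − 2FM + GL) / (2(EG − F²)) = -sin(u)/(5*Abs(sin(u))).
At (u, v) = (pi/5, 3*pi/4): H = -1/5.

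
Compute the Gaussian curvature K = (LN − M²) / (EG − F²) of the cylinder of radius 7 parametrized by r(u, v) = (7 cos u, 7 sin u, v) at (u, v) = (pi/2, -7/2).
K = 0

Coefficients of the first fundamental form: E = 49, F = 0, G = 1.
Coefficients of the second fundamental form: L = -7, M = 0, N = 0.
Assemble K = (LN − M²)/(EG − F²) = 0. At (u, v) = (pi/2, -7/2): K = 0.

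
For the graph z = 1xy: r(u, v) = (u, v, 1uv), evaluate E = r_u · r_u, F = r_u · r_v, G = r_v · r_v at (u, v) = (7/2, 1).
E = 2;  F = 7/2;  G = 53/4

Partials: r_u = (1, 0, v), r_v = (0, 1, u). As functions of (u, v):
  E = r_u · r_u = v^2 + 1,
  F = r_u · r_v = u*v,
  G = r_v · r_v = u^2 + 1.
Evaluating at (u, v) = (7/2, 1): E = 2, F = 7/2, G = 53/4.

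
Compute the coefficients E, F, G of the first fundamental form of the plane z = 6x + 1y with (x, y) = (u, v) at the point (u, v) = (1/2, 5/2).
E = 37;  F = 6;  G = 2

Partials: r_u = (1, 0, 6), r_v = (0, 1, 1). As functions of (u, v):
  E = r_u · r_u = 37,
  F = r_u · r_v = 6,
  G = r_v · r_v = 2.
Evaluating at (u, v) = (1/2, 5/2): E = 37, F = 6, G = 2.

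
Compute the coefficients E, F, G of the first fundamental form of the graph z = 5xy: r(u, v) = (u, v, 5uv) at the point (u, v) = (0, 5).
E = 626;  F = 0;  G = 1

Partials: r_u = (1, 0, 5*v), r_v = (0, 1, 5*u). As functions of (u, v):
  E = r_u · r_u = 25*v^2 + 1,
  F = r_u · r_v = 25*u*v,
  G = r_v · r_v = 25*u^2 + 1.
Evaluating at (u, v) = (0, 5): E = 626, F = 0, G = 1.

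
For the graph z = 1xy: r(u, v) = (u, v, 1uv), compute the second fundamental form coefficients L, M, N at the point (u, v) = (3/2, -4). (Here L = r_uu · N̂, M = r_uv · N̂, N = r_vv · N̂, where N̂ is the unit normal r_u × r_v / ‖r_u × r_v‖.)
L = 0;  M = 2*sqrt(77)/77;  N = 0

Compute the unit normal N̂(u, v) = (-v/sqrt(u^2 + v^2 + 1), -u/sqrt(u^2 + v^2 + 1), 1/sqrt(u^2 + v^2 + 1)), and the second partials r_uu, r_uv, r_vv. Take dot products:
  L(u, v) = r_uu · N̂ = 0,
  M(u, v) = r_uv · N̂ = 1/sqrt(u^2 + v^2 + 1),
  N(u, v) = r_vv · N̂ = 0.
Evaluating at (u, v) = (3/2, -4):
  L = 0, M = 2*sqrt(77)/77, N = 0.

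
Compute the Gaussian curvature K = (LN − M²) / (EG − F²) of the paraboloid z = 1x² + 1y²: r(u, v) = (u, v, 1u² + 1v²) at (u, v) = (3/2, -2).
K = 1/169

Coefficients of the first fundamental form: E = 4*u^2 + 1, F = 4*u*v, G = 4*v^2 + 1.
Coefficients of the second fundamental form: L = 2/sqrt(4*u^2 + 4*v^2 + 1), M = 0, N = 2/sqrt(4*u^2 + 4*v^2 + 1).
Assemble K = (LN − M²)/(EG − F²) = 4/(16*u^4 + 32*u^2*v^2 + 8*u^2 + 16*v^4 + 8*v^2 + 1). At (u, v) = (3/2, -2): K = 1/169.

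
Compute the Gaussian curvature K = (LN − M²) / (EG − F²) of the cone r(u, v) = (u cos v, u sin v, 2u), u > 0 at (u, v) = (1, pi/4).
K = 0

Coefficients of the first fundamental form: E = 5, F = 0, G = u^2.
Coefficients of the second fundamental form: L = 0, M = 0, N = 2*sqrt(5)*u^2/(5*Abs(u)).
Assemble K = (LN − M²)/(EG − F²) = 0. At (u, v) = (1, pi/4): K = 0.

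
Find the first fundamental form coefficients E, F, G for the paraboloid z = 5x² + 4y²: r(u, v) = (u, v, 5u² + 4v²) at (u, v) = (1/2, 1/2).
E = 26;  F = 20;  G = 17

Partials: r_u = (1, 0, 10*u), r_v = (0, 1, 8*v). As functions of (u, v):
  E = r_u · r_u = 100*u^2 + 1,
  F = r_u · r_v = 80*u*v,
  G = r_v · r_v = 64*v^2 + 1.
Evaluating at (u, v) = (1/2, 1/2): E = 26, F = 20, G = 17.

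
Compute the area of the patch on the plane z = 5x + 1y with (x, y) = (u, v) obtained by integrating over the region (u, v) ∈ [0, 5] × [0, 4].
Area = 60*sqrt(3)

Area = ∫∫ √(EG − F²) du dv with √(EG − F²) = 3*sqrt(3). Integrating over [0, 5] × [0, 4] gives 60*sqrt(3).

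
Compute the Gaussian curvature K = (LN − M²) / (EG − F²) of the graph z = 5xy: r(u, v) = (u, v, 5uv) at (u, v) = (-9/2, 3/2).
K = -100/1270129

Coefficients of the first fundamental form: E = 25*v^2 + 1, F = 25*u*v, G = 25*u^2 + 1.
Coefficients of the second fundamental form: L = 0, M = 5/sqrt(25*u^2 + 25*v^2 + 1), N = 0.
Assemble K = (LN − M²)/(EG − F²) = -25/(625*u^4 + 1250*u^2*v^2 + 50*u^2 + 625*v^4 + 50*v^2 + 1). At (u, v) = (-9/2, 3/2): K = -100/1270129.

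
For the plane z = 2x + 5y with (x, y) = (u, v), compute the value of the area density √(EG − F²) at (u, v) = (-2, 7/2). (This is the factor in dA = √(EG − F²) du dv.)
√(EG − F²)|_{(-2, 7/2)} = sqrt(30)

E = 5, F = 10, G = 26, so EG − F² = 30. Taking the positive square root: √(EG − F²) = sqrt(30). At (u, v) = (-2, 7/2): sqrt(30).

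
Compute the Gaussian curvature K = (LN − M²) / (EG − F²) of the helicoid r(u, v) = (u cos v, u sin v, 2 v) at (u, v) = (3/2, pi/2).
K = -64/625

Coefficients of the first fundamental form: E = 1, F = 0, G = u^2 + 4.
Coefficients of the second fundamental form: L = 0, M = -2/sqrt(u^2 + 4), N = 0.
Assemble K = (LN − M²)/(EG − F²) = -4/(u^2 + 4)^2. At (u, v) = (3/2, pi/2): K = -64/625.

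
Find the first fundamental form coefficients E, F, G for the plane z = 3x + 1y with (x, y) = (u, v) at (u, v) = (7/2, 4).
E = 10;  F = 3;  G = 2

Partials: r_u = (1, 0, 3), r_v = (0, 1, 1). As functions of (u, v):
  E = r_u · r_u = 10,
  F = r_u · r_v = 3,
  G = r_v · r_v = 2.
Evaluating at (u, v) = (7/2, 4): E = 10, F = 3, G = 2.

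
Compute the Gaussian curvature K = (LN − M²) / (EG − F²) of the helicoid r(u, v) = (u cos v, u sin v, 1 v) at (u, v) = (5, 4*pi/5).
K = -1/676

Coefficients of the first fundamental form: E = 1, F = 0, G = u^2 + 1.
Coefficients of the second fundamental form: L = 0, M = -1/sqrt(u^2 + 1), N = 0.
Assemble K = (LN − M²)/(EG − F²) = -1/(u^2 + 1)^2. At (u, v) = (5, 4*pi/5): K = -1/676.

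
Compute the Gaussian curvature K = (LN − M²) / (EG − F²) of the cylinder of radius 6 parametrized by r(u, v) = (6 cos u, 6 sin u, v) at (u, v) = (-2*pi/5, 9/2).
K = 0

Coefficients of the first fundamental form: E = 36, F = 0, G = 1.
Coefficients of the second fundamental form: L = -6, M = 0, N = 0.
Assemble K = (LN − M²)/(EG − F²) = 0. At (u, v) = (-2*pi/5, 9/2): K = 0.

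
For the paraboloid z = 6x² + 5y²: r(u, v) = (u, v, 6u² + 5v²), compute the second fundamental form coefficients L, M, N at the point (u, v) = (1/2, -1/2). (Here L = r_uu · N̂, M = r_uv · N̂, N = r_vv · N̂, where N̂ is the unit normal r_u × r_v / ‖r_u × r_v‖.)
L = 6*sqrt(62)/31;  M = 0;  N = 5*sqrt(62)/31

Compute the unit normal N̂(u, v) = (-12*u/sqrt(144*u^2 + 100*v^2 + 1), -10*v/sqrt(144*u^2 + 100*v^2 + 1), 1/sqrt(144*u^2 + 100*v^2 + 1)), and the second partials r_uu, r_uv, r_vv. Take dot products:
  L(u, v) = r_uu · N̂ = 12/sqrt(144*u^2 + 100*v^2 + 1),
  M(u, v) = r_uv · N̂ = 0,
  N(u, v) = r_vv · N̂ = 10/sqrt(144*u^2 + 100*v^2 + 1).
Evaluating at (u, v) = (1/2, -1/2):
  L = 6*sqrt(62)/31, M = 0, N = 5*sqrt(62)/31.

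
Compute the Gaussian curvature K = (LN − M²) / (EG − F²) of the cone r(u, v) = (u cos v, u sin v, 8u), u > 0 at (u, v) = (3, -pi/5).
K = 0

Coefficients of the first fundamental form: E = 65, F = 0, G = u^2.
Coefficients of the second fundamental form: L = 0, M = 0, N = 8*sqrt(65)*u^2/(65*Abs(u)).
Assemble K = (LN − M²)/(EG − F²) = 0. At (u, v) = (3, -pi/5): K = 0.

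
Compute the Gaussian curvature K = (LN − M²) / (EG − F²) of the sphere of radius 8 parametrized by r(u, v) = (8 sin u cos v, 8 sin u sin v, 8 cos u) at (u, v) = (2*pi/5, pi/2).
K = 1/64

Coefficients of the first fundamental form: E = 64, F = 0, G = 64*sin(u)^2.
Coefficients of the second fundamental form: L = -8*sin(u)/Abs(sin(u)), M = 0, N = -8*sin(u)^3/Abs(sin(u)).
Assemble K = (LN − M²)/(EG − F²) = 1/64. At (u, v) = (2*pi/5, pi/2): K = 1/64.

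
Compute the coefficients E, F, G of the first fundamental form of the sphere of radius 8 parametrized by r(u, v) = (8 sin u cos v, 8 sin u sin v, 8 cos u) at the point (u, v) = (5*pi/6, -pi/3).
E = 64;  F = 0;  G = 16

Partials: r_u = (8*cos(u)*cos(v), 8*sin(v)*cos(u), -8*sin(u)), r_v = (-8*sin(u)*sin(v), 8*sin(u)*cos(v), 0). As functions of (u, v):
  E = r_u · r_u = 64,
  F = r_u · r_v = 0,
  G = r_v · r_v = 64*sin(u)^2.
Evaluating at (u, v) = (5*pi/6, -pi/3): E = 64, F = 0, G = 16.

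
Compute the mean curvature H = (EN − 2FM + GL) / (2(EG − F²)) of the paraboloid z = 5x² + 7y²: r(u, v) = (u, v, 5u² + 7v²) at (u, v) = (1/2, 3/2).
H = 2392*sqrt(467)/218089

With E = 100*u^2 + 1, F = 140*u*v, G = 196*v^2 + 1, L = 10/sqrt(100*u^2 + 196*v^2 + 1), M = 0, N = 14/sqrt(100*u^2 + 196*v^2 + 1), assemble
  H = (EN − 2FM + GL) / (2(EG − F²)) = 4*(175*u^2 + 245*v^2 + 3)/(100*u^2 + 196*v^2 + 1)^(3/2).
At (u, v) = (1/2, 3/2): H = 2392*sqrt(467)/218089.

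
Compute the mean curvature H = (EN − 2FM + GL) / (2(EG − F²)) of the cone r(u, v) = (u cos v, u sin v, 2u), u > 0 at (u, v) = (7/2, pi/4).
H = 2*sqrt(5)/35

With E = 5, F = 0, G = u^2, L = 0, M = 0, N = 2*sqrt(5)*u^2/(5*Abs(u)), assemble
  H = (EN − 2FM + GL) / (2(EG − F²)) = sqrt(5)/(5*Abs(u)).
At (u, v) = (7/2, pi/4): H = 2*sqrt(5)/35.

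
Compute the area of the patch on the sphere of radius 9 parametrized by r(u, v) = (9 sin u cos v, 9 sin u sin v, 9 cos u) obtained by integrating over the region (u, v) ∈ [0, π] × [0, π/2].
Area = 81*pi

Area = ∫∫ √(EG − F²) du dv with √(EG − F²) = 81*Abs(sin(u)). Integrating over [0, π] × [0, π/2] gives 81*pi.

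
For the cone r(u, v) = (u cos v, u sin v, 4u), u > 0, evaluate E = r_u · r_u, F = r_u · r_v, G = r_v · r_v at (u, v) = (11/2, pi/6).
E = 17;  F = 0;  G = 121/4

Partials: r_u = (cos(v), sin(v), 4), r_v = (-u*sin(v), u*cos(v), 0). As functions of (u, v):
  E = r_u · r_u = 17,
  F = r_u · r_v = 0,
  G = r_v · r_v = u^2.
Evaluating at (u, v) = (11/2, pi/6): E = 17, F = 0, G = 121/4.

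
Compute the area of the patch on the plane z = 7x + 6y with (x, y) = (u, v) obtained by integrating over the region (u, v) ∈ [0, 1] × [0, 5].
Area = 5*sqrt(86)

Area = ∫∫ √(EG − F²) du dv with √(EG − F²) = sqrt(86). Integrating over [0, 1] × [0, 5] gives 5*sqrt(86).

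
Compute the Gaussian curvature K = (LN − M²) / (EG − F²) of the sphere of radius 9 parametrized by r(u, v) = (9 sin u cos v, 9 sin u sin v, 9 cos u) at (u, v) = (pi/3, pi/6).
K = 1/81

Coefficients of the first fundamental form: E = 81, F = 0, G = 81*sin(u)^2.
Coefficients of the second fundamental form: L = -9*sin(u)/Abs(sin(u)), M = 0, N = -9*sin(u)^3/Abs(sin(u)).
Assemble K = (LN − M²)/(EG − F²) = 1/81. At (u, v) = (pi/3, pi/6): K = 1/81.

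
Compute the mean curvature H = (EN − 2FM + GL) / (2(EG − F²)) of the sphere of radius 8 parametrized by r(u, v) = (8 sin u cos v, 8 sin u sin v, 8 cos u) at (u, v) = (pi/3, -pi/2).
H = -1/8

With E = 64, F = 0, G = 64*sin(u)^2, L = -8*sin(u)/Abs(sin(u)), M = 0, N = -8*sin(u)^3/Abs(sin(u)), assemble
  H = (EN − 2FM + GL) / (2(EG − F²)) = -sin(u)/(8*Abs(sin(u))).
At (u, v) = (pi/3, -pi/2): H = -1/8.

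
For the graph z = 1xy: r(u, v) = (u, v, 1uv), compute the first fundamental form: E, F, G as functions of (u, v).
E = v^2 + 1;  F = u*v;  G = u^2 + 1

Compute partials: r_u = (1, 0, v), r_v = (0, 1, u). Then
  E = r_u · r_u = v^2 + 1,
  F = r_u · r_v = u*v,
  G = r_v · r_v = u^2 + 1.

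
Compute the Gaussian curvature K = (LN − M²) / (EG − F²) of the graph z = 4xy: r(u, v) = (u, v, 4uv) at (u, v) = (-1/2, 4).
K = -16/68121

Coefficients of the first fundamental form: E = 16*v^2 + 1, F = 16*u*v, G = 16*u^2 + 1.
Coefficients of the second fundamental form: L = 0, M = 4/sqrt(16*u^2 + 16*v^2 + 1), N = 0.
Assemble K = (LN − M²)/(EG − F²) = -16/(256*u^4 + 512*u^2*v^2 + 32*u^2 + 256*v^4 + 32*v^2 + 1). At (u, v) = (-1/2, 4): K = -16/68121.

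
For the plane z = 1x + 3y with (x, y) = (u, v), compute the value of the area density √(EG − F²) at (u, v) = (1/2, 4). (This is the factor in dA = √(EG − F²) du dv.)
√(EG − F²)|_{(1/2, 4)} = sqrt(11)

E = 2, F = 3, G = 10, so EG − F² = 11. Taking the positive square root: √(EG − F²) = sqrt(11). At (u, v) = (1/2, 4): sqrt(11).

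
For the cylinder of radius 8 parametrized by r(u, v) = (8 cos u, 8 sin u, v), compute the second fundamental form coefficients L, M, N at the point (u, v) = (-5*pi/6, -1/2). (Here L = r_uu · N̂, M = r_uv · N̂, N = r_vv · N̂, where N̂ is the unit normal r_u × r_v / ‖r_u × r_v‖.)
L = -8;  M = 0;  N = 0

Compute the unit normal N̂(u, v) = (cos(u), sin(u), 0), and the second partials r_uu, r_uv, r_vv. Take dot products:
  L(u, v) = r_uu · N̂ = -8,
  M(u, v) = r_uv · N̂ = 0,
  N(u, v) = r_vv · N̂ = 0.
Evaluating at (u, v) = (-5*pi/6, -1/2):
  L = -8, M = 0, N = 0.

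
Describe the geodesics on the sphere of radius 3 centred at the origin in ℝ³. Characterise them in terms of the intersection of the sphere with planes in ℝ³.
Geodesics on the sphere of radius 3 are great circles — circles of radius 3 obtained as the intersection of the sphere with planes through the origin (the centre of the sphere).

A curve α(t) of nonzero constant speed on the sphere of radius 3 is a geodesic iff its acceleration α̈ is everywhere normal to the surface, i.e. parallel to the radial vector α(t). Then d/dt(α × α̇) = α̇ × α̇ + α × α̈ = 0, so α × α̇ is a constant vector n ≠ 0 and α(t) · n = 0 for all t: α lies in the plane through the origin with normal n. The intersection of that plane with the sphere is a circle of radius 3 (a great circle). Conversely, a great circle traversed at constant speed has centripetal acceleration pointing at the origin, hence normal to the sphere, so every great circle is a geodesic.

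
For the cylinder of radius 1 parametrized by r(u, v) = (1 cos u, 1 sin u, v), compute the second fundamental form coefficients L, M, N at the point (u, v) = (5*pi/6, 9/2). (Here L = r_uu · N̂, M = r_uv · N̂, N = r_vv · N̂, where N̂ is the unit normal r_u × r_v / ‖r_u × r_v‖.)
L = -1;  M = 0;  N = 0

Compute the unit normal N̂(u, v) = (cos(u), sin(u), 0), and the second partials r_uu, r_uv, r_vv. Take dot products:
  L(u, v) = r_uu · N̂ = -1,
  M(u, v) = r_uv · N̂ = 0,
  N(u, v) = r_vv · N̂ = 0.
Evaluating at (u, v) = (5*pi/6, 9/2):
  L = -1, M = 0, N = 0.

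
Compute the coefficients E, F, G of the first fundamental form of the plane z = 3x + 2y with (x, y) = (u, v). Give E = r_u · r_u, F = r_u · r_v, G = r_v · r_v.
E = 10;  F = 6;  G = 5

Compute partials: r_u = (1, 0, 3), r_v = (0, 1, 2). Then
  E = r_u · r_u = 10,
  F = r_u · r_v = 6,
  G = r_v · r_v = 5.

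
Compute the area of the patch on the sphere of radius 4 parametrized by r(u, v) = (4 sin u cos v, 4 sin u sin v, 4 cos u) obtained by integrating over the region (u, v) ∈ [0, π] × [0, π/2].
Area = 16*pi

Area = ∫∫ √(EG − F²) du dv with √(EG − F²) = 16*Abs(sin(u)). Integrating over [0, π] × [0, π/2] gives 16*pi.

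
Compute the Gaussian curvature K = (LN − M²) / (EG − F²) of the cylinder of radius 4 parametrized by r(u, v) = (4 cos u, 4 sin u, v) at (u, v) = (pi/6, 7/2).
K = 0

Coefficients of the first fundamental form: E = 16, F = 0, G = 1.
Coefficients of the second fundamental form: L = -4, M = 0, N = 0.
Assemble K = (LN − M²)/(EG − F²) = 0. At (u, v) = (pi/6, 7/2): K = 0.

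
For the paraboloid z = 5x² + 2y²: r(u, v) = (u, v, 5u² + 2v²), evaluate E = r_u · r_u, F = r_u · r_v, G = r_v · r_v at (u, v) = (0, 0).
E = 1;  F = 0;  G = 1

Partials: r_u = (1, 0, 10*u), r_v = (0, 1, 4*v). As functions of (u, v):
  E = r_u · r_u = 100*u^2 + 1,
  F = r_u · r_v = 40*u*v,
  G = r_v · r_v = 16*v^2 + 1.
Evaluating at (u, v) = (0, 0): E = 1, F = 0, G = 1.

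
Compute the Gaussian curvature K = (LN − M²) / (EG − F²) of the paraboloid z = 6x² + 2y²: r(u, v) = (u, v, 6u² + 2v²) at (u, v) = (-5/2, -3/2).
K = 48/877969

Coefficients of the first fundamental form: E = 144*u^2 + 1, F = 48*u*v, G = 16*v^2 + 1.
Coefficients of the second fundamental form: L = 12/sqrt(144*u^2 + 16*v^2 + 1), M = 0, N = 4/sqrt(144*u^2 + 16*v^2 + 1).
Assemble K = (LN − M²)/(EG − F²) = 48/(20736*u^4 + 4608*u^2*v^2 + 288*u^2 + 256*v^4 + 32*v^2 + 1). At (u, v) = (-5/2, -3/2): K = 48/877969.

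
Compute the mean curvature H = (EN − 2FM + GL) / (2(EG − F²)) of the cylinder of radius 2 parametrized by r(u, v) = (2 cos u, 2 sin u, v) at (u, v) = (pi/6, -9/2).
H = -1/4

With E = 4, F = 0, G = 1, L = -2, M = 0, N = 0, assemble
  H = (EN − 2FM + GL) / (2(EG − F²)) = -1/4.
At (u, v) = (pi/6, -9/2): H = -1/4.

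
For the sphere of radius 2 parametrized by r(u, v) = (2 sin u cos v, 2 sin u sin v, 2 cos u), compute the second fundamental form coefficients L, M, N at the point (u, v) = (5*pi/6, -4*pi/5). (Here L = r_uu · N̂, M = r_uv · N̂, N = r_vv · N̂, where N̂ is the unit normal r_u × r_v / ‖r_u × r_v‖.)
L = -2;  M = 0;  N = -1/2

Compute the unit normal N̂(u, v) = (sin(u)^2*cos(v)/Abs(sin(u)), sin(u)^2*sin(v)/Abs(sin(u)), sin(2*u)/(2*Abs(sin(u)))), and the second partials r_uu, r_uv, r_vv. Take dot products:
  L(u, v) = r_uu · N̂ = -2*sin(u)/Abs(sin(u)),
  M(u, v) = r_uv · N̂ = 0,
  N(u, v) = r_vv · N̂ = -2*sin(u)^3/Abs(sin(u)).
Evaluating at (u, v) = (5*pi/6, -4*pi/5):
  L = -2, M = 0, N = -1/2.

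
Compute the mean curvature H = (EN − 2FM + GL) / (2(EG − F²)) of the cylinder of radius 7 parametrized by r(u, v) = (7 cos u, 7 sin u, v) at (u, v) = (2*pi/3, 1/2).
H = -1/14

With E = 49, F = 0, G = 1, L = -7, M = 0, N = 0, assemble
  H = (EN − 2FM + GL) / (2(EG − F²)) = -1/14.
At (u, v) = (2*pi/3, 1/2): H = -1/14.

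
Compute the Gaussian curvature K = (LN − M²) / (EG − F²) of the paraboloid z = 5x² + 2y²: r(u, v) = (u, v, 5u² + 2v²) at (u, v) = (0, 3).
K = 8/4205

Coefficients of the first fundamental form: E = 100*u^2 + 1, F = 40*u*v, G = 16*v^2 + 1.
Coefficients of the second fundamental form: L = 10/sqrt(100*u^2 + 16*v^2 + 1), M = 0, N = 4/sqrt(100*u^2 + 16*v^2 + 1).
Assemble K = (LN − M²)/(EG − F²) = 40/(10000*u^4 + 3200*u^2*v^2 + 200*u^2 + 256*v^4 + 32*v^2 + 1). At (u, v) = (0, 3): K = 8/4205.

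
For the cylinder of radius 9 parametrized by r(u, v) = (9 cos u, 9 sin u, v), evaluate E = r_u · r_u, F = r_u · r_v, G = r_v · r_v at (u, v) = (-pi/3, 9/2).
E = 81;  F = 0;  G = 1

Partials: r_u = (-9*sin(u), 9*cos(u), 0), r_v = (0, 0, 1). As functions of (u, v):
  E = r_u · r_u = 81,
  F = r_u · r_v = 0,
  G = r_v · r_v = 1.
Evaluating at (u, v) = (-pi/3, 9/2): E = 81, F = 0, G = 1.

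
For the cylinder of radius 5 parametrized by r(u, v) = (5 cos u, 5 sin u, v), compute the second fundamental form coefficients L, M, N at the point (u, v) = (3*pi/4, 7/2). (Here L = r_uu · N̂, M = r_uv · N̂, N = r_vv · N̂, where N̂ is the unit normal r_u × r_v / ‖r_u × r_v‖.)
L = -5;  M = 0;  N = 0

Compute the unit normal N̂(u, v) = (cos(u), sin(u), 0), and the second partials r_uu, r_uv, r_vv. Take dot products:
  L(u, v) = r_uu · N̂ = -5,
  M(u, v) = r_uv · N̂ = 0,
  N(u, v) = r_vv · N̂ = 0.
Evaluating at (u, v) = (3*pi/4, 7/2):
  L = -5, M = 0, N = 0.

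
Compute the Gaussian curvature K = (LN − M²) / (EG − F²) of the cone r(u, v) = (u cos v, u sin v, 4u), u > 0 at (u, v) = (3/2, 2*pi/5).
K = 0

Coefficients of the first fundamental form: E = 17, F = 0, G = u^2.
Coefficients of the second fundamental form: L = 0, M = 0, N = 4*sqrt(17)*u^2/(17*Abs(u)).
Assemble K = (LN − M²)/(EG − F²) = 0. At (u, v) = (3/2, 2*pi/5): K = 0.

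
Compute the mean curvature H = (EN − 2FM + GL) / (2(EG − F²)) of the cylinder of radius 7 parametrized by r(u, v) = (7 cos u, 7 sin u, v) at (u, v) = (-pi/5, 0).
H = -1/14

With E = 49, F = 0, G = 1, L = -7, M = 0, N = 0, assemble
  H = (EN − 2FM + GL) / (2(EG − F²)) = -1/14.
At (u, v) = (-pi/5, 0): H = -1/14.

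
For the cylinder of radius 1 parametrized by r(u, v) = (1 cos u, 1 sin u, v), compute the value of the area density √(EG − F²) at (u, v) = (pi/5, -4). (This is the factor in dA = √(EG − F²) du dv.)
√(EG − F²)|_{(pi/5, -4)} = 1

E = 1, F = 0, G = 1, so EG − F² = 1. Taking the positive square root: √(EG − F²) = 1. At (u, v) = (pi/5, -4): 1.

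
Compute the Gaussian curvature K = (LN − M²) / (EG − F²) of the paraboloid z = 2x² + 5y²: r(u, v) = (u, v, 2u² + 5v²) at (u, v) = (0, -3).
K = 40/811801

Coefficients of the first fundamental form: E = 16*u^2 + 1, F = 40*u*v, G = 100*v^2 + 1.
Coefficients of the second fundamental form: L = 4/sqrt(16*u^2 + 100*v^2 + 1), M = 0, N = 10/sqrt(16*u^2 + 100*v^2 + 1).
Assemble K = (LN − M²)/(EG − F²) = 40/(256*u^4 + 3200*u^2*v^2 + 32*u^2 + 10000*v^4 + 200*v^2 + 1). At (u, v) = (0, -3): K = 40/811801.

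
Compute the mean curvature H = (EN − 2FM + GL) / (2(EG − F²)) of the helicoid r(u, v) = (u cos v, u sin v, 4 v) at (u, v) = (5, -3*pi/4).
H = 0

With E = 1, F = 0, G = u^2 + 16, L = 0, M = -4/sqrt(u^2 + 16), N = 0, assemble
  H = (EN − 2FM + GL) / (2(EG − F²)) = 0.
At (u, v) = (5, -3*pi/4): H = 0.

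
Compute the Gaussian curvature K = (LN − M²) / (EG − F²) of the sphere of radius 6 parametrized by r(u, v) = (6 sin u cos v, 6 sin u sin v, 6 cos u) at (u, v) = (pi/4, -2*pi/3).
K = 1/36

Coefficients of the first fundamental form: E = 36, F = 0, G = 36*sin(u)^2.
Coefficients of the second fundamental form: L = -6*sin(u)/Abs(sin(u)), M = 0, N = -6*sin(u)^3/Abs(sin(u)).
Assemble K = (LN − M²)/(EG − F²) = 1/36. At (u, v) = (pi/4, -2*pi/3): K = 1/36.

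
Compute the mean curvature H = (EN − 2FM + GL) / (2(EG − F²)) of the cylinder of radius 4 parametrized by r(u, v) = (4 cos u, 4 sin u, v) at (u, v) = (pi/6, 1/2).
H = -1/8

With E = 16, F = 0, G = 1, L = -4, M = 0, N = 0, assemble
  H = (EN − 2FM + GL) / (2(EG − F²)) = -1/8.
At (u, v) = (pi/6, 1/2): H = -1/8.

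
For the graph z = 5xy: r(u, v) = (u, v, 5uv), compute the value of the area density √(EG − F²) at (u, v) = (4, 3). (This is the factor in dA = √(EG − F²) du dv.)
√(EG − F²)|_{(4, 3)} = sqrt(626)

E = 25*v^2 + 1, F = 25*u*v, G = 25*u^2 + 1, so EG − F² = 25*u^2 + 25*v^2 + 1. Taking the positive square root: √(EG − F²) = sqrt(25*u^2 + 25*v^2 + 1). At (u, v) = (4, 3): sqrt(626).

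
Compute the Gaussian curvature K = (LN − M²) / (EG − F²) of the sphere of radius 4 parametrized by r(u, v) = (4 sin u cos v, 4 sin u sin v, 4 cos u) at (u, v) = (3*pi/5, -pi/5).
K = 1/16

Coefficients of the first fundamental form: E = 16, F = 0, G = 16*sin(u)^2.
Coefficients of the second fundamental form: L = -4*sin(u)/Abs(sin(u)), M = 0, N = -4*sin(u)^3/Abs(sin(u)).
Assemble K = (LN − M²)/(EG − F²) = 1/16. At (u, v) = (3*pi/5, -pi/5): K = 1/16.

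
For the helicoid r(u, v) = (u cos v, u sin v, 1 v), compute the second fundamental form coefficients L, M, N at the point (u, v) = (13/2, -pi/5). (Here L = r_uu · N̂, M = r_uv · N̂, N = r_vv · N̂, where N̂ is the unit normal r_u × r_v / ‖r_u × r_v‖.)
L = 0;  M = -2*sqrt(173)/173;  N = 0

Compute the unit normal N̂(u, v) = (sin(v)/sqrt(u^2 + 1), -cos(v)/sqrt(u^2 + 1), u/sqrt(u^2 + 1)), and the second partials r_uu, r_uv, r_vv. Take dot products:
  L(u, v) = r_uu · N̂ = 0,
  M(u, v) = r_uv · N̂ = -1/sqrt(u^2 + 1),
  N(u, v) = r_vv · N̂ = 0.
Evaluating at (u, v) = (13/2, -pi/5):
  L = 0, M = -2*sqrt(173)/173, N = 0.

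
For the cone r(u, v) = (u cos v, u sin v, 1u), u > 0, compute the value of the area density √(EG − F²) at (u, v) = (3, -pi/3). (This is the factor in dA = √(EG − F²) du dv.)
√(EG − F²)|_{(3, -pi/3)} = 3*sqrt(2)

E = 2, F = 0, G = u^2, so EG − F² = 2*u^2. Taking the positive square root: √(EG − F²) = sqrt(2)*Abs(u). At (u, v) = (3, -pi/3): 3*sqrt(2).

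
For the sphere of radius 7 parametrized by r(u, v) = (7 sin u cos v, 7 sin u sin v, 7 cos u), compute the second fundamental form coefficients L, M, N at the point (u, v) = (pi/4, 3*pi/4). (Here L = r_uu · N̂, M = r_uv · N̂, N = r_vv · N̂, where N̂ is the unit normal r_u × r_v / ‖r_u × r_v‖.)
L = -7;  M = 0;  N = -7/2

Compute the unit normal N̂(u, v) = (sin(u)^2*cos(v)/Abs(sin(u)), sin(u)^2*sin(v)/Abs(sin(u)), sin(2*u)/(2*Abs(sin(u)))), and the second partials r_uu, r_uv, r_vv. Take dot products:
  L(u, v) = r_uu · N̂ = -7*sin(u)/Abs(sin(u)),
  M(u, v) = r_uv · N̂ = 0,
  N(u, v) = r_vv · N̂ = -7*sin(u)^3/Abs(sin(u)).
Evaluating at (u, v) = (pi/4, 3*pi/4):
  L = -7, M = 0, N = -7/2.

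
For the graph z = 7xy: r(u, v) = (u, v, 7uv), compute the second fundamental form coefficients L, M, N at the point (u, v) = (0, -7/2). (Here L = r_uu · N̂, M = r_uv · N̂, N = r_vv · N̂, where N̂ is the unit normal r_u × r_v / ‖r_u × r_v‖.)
L = 0;  M = 14*sqrt(2405)/2405;  N = 0

Compute the unit normal N̂(u, v) = (-7*v/sqrt(49*u^2 + 49*v^2 + 1), -7*u/sqrt(49*u^2 + 49*v^2 + 1), 1/sqrt(49*u^2 + 49*v^2 + 1)), and the second partials r_uu, r_uv, r_vv. Take dot products:
  L(u, v) = r_uu · N̂ = 0,
  M(u, v) = r_uv · N̂ = 7/sqrt(49*u^2 + 49*v^2 + 1),
  N(u, v) = r_vv · N̂ = 0.
Evaluating at (u, v) = (0, -7/2):
  L = 0, M = 14*sqrt(2405)/2405, N = 0.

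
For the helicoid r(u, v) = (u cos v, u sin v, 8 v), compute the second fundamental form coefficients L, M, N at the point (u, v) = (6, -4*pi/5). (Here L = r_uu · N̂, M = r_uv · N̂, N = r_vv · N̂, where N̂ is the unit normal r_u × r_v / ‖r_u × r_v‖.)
L = 0;  M = -4/5;  N = 0

Compute the unit normal N̂(u, v) = (8*sin(v)/sqrt(u^2 + 64), -8*cos(v)/sqrt(u^2 + 64), u/sqrt(u^2 + 64)), and the second partials r_uu, r_uv, r_vv. Take dot products:
  L(u, v) = r_uu · N̂ = 0,
  M(u, v) = r_uv · N̂ = -8/sqrt(u^2 + 64),
  N(u, v) = r_vv · N̂ = 0.
Evaluating at (u, v) = (6, -4*pi/5):
  L = 0, M = -4/5, N = 0.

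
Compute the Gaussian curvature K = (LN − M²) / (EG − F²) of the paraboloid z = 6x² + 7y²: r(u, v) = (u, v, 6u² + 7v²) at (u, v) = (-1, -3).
K = 168/3644281

Coefficients of the first fundamental form: E = 144*u^2 + 1, F = 168*u*v, G = 196*v^2 + 1.
Coefficients of the second fundamental form: L = 12/sqrt(144*u^2 + 196*v^2 + 1), M = 0, N = 14/sqrt(144*u^2 + 196*v^2 + 1).
Assemble K = (LN − M²)/(EG − F²) = 168/(20736*u^4 + 56448*u^2*v^2 + 288*u^2 + 38416*v^4 + 392*v^2 + 1). At (u, v) = (-1, -3): K = 168/3644281.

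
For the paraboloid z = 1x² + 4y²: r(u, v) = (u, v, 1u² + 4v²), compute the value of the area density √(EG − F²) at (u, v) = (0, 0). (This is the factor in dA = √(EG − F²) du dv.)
√(EG − F²)|_{(0, 0)} = 1

E = 4*u^2 + 1, F = 16*u*v, G = 64*v^2 + 1, so EG − F² = 4*u^2 + 64*v^2 + 1. Taking the positive square root: √(EG − F²) = sqrt(4*u^2 + 64*v^2 + 1). At (u, v) = (0, 0): 1.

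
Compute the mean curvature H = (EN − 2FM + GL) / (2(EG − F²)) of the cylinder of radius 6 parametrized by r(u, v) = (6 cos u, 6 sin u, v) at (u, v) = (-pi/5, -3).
H = -1/12

With E = 36, F = 0, G = 1, L = -6, M = 0, N = 0, assemble
  H = (EN − 2FM + GL) / (2(EG − F²)) = -1/12.
At (u, v) = (-pi/5, -3): H = -1/12.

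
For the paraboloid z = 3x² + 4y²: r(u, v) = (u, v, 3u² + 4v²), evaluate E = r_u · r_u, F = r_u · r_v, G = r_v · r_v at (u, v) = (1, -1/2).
E = 37;  F = -24;  G = 17

Partials: r_u = (1, 0, 6*u), r_v = (0, 1, 8*v). As functions of (u, v):
  E = r_u · r_u = 36*u^2 + 1,
  F = r_u · r_v = 48*u*v,
  G = r_v · r_v = 64*v^2 + 1.
Evaluating at (u, v) = (1, -1/2): E = 37, F = -24, G = 17.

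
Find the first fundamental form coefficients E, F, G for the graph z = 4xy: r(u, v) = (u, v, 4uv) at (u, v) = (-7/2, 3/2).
E = 37;  F = -84;  G = 197

Partials: r_u = (1, 0, 4*v), r_v = (0, 1, 4*u). As functions of (u, v):
  E = r_u · r_u = 16*v^2 + 1,
  F = r_u · r_v = 16*u*v,
  G = r_v · r_v = 16*u^2 + 1.
Evaluating at (u, v) = (-7/2, 3/2): E = 37, F = -84, G = 197.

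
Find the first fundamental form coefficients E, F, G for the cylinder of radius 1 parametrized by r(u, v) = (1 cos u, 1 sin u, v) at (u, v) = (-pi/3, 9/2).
E = 1;  F = 0;  G = 1

Partials: r_u = (-sin(u), cos(u), 0), r_v = (0, 0, 1). As functions of (u, v):
  E = r_u · r_u = 1,
  F = r_u · r_v = 0,
  G = r_v · r_v = 1.
Evaluating at (u, v) = (-pi/3, 9/2): E = 1, F = 0, G = 1.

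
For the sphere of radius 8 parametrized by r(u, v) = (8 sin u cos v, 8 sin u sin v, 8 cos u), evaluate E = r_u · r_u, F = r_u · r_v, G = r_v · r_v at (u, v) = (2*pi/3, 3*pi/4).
E = 64;  F = 0;  G = 48

Partials: r_u = (8*cos(u)*cos(v), 8*sin(v)*cos(u), -8*sin(u)), r_v = (-8*sin(u)*sin(v), 8*sin(u)*cos(v), 0). As functions of (u, v):
  E = r_u · r_u = 64,
  F = r_u · r_v = 0,
  G = r_v · r_v = 64*sin(u)^2.
Evaluating at (u, v) = (2*pi/3, 3*pi/4): E = 64, F = 0, G = 48.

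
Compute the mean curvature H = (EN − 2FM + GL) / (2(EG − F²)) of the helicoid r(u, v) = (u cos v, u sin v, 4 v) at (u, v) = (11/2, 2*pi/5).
H = 0

With E = 1, F = 0, G = u^2 + 16, L = 0, M = -4/sqrt(u^2 + 16), N = 0, assemble
  H = (EN − 2FM + GL) / (2(EG − F²)) = 0.
At (u, v) = (11/2, 2*pi/5): H = 0.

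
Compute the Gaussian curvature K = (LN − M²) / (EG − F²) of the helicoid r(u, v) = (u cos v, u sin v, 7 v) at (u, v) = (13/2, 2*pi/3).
K = -784/133225

Coefficients of the first fundamental form: E = 1, F = 0, G = u^2 + 49.
Coefficients of the second fundamental form: L = 0, M = -7/sqrt(u^2 + 49), N = 0.
Assemble K = (LN − M²)/(EG − F²) = -49/(u^2 + 49)^2. At (u, v) = (13/2, 2*pi/3): K = -784/133225.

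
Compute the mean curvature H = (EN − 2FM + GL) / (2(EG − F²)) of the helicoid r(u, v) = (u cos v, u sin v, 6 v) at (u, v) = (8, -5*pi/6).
H = 0

With E = 1, F = 0, G = u^2 + 36, L = 0, M = -6/sqrt(u^2 + 36), N = 0, assemble
  H = (EN − 2FM + GL) / (2(EG − F²)) = 0.
At (u, v) = (8, -5*pi/6): H = 0.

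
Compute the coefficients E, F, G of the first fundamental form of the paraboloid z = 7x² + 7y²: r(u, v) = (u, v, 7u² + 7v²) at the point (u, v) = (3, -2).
E = 1765;  F = -1176;  G = 785

Partials: r_u = (1, 0, 14*u), r_v = (0, 1, 14*v). As functions of (u, v):
  E = r_u · r_u = 196*u^2 + 1,
  F = r_u · r_v = 196*u*v,
  G = r_v · r_v = 196*v^2 + 1.
Evaluating at (u, v) = (3, -2): E = 1765, F = -1176, G = 785.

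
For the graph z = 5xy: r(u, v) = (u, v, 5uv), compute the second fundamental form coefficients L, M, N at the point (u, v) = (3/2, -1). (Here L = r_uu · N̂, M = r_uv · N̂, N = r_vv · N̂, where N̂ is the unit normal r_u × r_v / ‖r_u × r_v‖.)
L = 0;  M = 10*sqrt(329)/329;  N = 0

Compute the unit normal N̂(u, v) = (-5*v/sqrt(25*u^2 + 25*v^2 + 1), -5*u/sqrt(25*u^2 + 25*v^2 + 1), 1/sqrt(25*u^2 + 25*v^2 + 1)), and the second partials r_uu, r_uv, r_vv. Take dot products:
  L(u, v) = r_uu · N̂ = 0,
  M(u, v) = r_uv · N̂ = 5/sqrt(25*u^2 + 25*v^2 + 1),
  N(u, v) = r_vv · N̂ = 0.
Evaluating at (u, v) = (3/2, -1):
  L = 0, M = 10*sqrt(329)/329, N = 0.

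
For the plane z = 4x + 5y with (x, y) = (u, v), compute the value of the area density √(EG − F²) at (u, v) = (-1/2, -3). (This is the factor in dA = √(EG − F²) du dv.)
√(EG − F²)|_{(-1/2, -3)} = sqrt(42)

E = 17, F = 20, G = 26, so EG − F² = 42. Taking the positive square root: √(EG − F²) = sqrt(42). At (u, v) = (-1/2, -3): sqrt(42).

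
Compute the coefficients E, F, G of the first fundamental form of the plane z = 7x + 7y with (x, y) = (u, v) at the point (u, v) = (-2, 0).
E = 50;  F = 49;  G = 50

Partials: r_u = (1, 0, 7), r_v = (0, 1, 7). As functions of (u, v):
  E = r_u · r_u = 50,
  F = r_u · r_v = 49,
  G = r_v · r_v = 50.
Evaluating at (u, v) = (-2, 0): E = 50, F = 49, G = 50.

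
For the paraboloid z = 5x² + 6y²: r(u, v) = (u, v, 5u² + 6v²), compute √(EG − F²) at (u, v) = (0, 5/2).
√(EG − F²)|_{(0, 5/2)} = sqrt(901)

E = 100*u^2 + 1, F = 120*u*v, G = 144*v^2 + 1; EG − F² = 100*u^2 + 144*v^2 + 1; √(EG − F²) = sqrt(100*u^2 + 144*v^2 + 1). At the given point: sqrt(901).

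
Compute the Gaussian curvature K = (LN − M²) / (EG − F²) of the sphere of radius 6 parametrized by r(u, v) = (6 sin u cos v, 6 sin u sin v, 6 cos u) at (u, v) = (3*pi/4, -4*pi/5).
K = 1/36

Coefficients of the first fundamental form: E = 36, F = 0, G = 36*sin(u)^2.
Coefficients of the second fundamental form: L = -6*sin(u)/Abs(sin(u)), M = 0, N = -6*sin(u)^3/Abs(sin(u)).
Assemble K = (LN − M²)/(EG − F²) = 1/36. At (u, v) = (3*pi/4, -4*pi/5): K = 1/36.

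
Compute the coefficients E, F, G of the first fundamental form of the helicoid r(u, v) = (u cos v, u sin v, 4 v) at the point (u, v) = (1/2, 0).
E = 1;  F = 0;  G = 65/4

Partials: r_u = (cos(v), sin(v), 0), r_v = (-u*sin(v), u*cos(v), 4). As functions of (u, v):
  E = r_u · r_u = 1,
  F = r_u · r_v = 0,
  G = r_v · r_v = u^2 + 16.
Evaluating at (u, v) = (1/2, 0): E = 1, F = 0, G = 65/4.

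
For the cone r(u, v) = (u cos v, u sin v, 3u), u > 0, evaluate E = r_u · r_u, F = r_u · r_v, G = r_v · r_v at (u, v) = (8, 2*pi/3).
E = 10;  F = 0;  G = 64

Partials: r_u = (cos(v), sin(v), 3), r_v = (-u*sin(v), u*cos(v), 0). As functions of (u, v):
  E = r_u · r_u = 10,
  F = r_u · r_v = 0,
  G = r_v · r_v = u^2.
Evaluating at (u, v) = (8, 2*pi/3): E = 10, F = 0, G = 64.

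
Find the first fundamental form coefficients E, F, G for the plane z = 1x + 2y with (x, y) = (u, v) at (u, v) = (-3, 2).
E = 2;  F = 2;  G = 5

Partials: r_u = (1, 0, 1), r_v = (0, 1, 2). As functions of (u, v):
  E = r_u · r_u = 2,
  F = r_u · r_v = 2,
  G = r_v · r_v = 5.
Evaluating at (u, v) = (-3, 2): E = 2, F = 2, G = 5.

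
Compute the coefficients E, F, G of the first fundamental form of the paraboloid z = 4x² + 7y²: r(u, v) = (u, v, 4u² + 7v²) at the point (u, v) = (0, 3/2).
E = 1;  F = 0;  G = 442

Partials: r_u = (1, 0, 8*u), r_v = (0, 1, 14*v). As functions of (u, v):
  E = r_u · r_u = 64*u^2 + 1,
  F = r_u · r_v = 112*u*v,
  G = r_v · r_v = 196*v^2 + 1.
Evaluating at (u, v) = (0, 3/2): E = 1, F = 0, G = 442.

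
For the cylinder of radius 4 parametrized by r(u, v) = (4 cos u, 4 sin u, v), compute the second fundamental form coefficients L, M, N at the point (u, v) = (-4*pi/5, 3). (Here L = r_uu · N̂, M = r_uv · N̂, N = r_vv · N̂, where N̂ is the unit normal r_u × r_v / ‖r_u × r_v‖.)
L = -4;  M = 0;  N = 0

Compute the unit normal N̂(u, v) = (cos(u), sin(u), 0), and the second partials r_uu, r_uv, r_vv. Take dot products:
  L(u, v) = r_uu · N̂ = -4,
  M(u, v) = r_uv · N̂ = 0,
  N(u, v) = r_vv · N̂ = 0.
Evaluating at (u, v) = (-4*pi/5, 3):
  L = -4, M = 0, N = 0.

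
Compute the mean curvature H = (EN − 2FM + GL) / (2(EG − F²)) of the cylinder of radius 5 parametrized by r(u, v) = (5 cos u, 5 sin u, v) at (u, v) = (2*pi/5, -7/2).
H = -1/10

With E = 25, F = 0, G = 1, L = -5, M = 0, N = 0, assemble
  H = (EN − 2FM + GL) / (2(EG − F²)) = -1/10.
At (u, v) = (2*pi/5, -7/2): H = -1/10.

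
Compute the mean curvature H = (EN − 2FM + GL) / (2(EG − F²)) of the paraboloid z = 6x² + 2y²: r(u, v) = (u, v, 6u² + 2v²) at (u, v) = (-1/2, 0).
H = 80*sqrt(37)/1369

With E = 144*u^2 + 1, F = 48*u*v, G = 16*v^2 + 1, L = 12/sqrt(144*u^2 + 16*v^2 + 1), M = 0, N = 4/sqrt(144*u^2 + 16*v^2 + 1), assemble
  H = (EN − 2FM + GL) / (2(EG − F²)) = 8*(36*u^2 + 12*v^2 + 1)/(144*u^2 + 16*v^2 + 1)^(3/2).
At (u, v) = (-1/2, 0): H = 80*sqrt(37)/1369.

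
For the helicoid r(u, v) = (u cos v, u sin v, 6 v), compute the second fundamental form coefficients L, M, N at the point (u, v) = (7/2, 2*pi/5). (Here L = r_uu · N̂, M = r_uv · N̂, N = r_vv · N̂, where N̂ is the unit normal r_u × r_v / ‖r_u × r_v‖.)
L = 0;  M = -12*sqrt(193)/193;  N = 0

Compute the unit normal N̂(u, v) = (6*sin(v)/sqrt(u^2 + 36), -6*cos(v)/sqrt(u^2 + 36), u/sqrt(u^2 + 36)), and the second partials r_uu, r_uv, r_vv. Take dot products:
  L(u, v) = r_uu · N̂ = 0,
  M(u, v) = r_uv · N̂ = -6/sqrt(u^2 + 36),
  N(u, v) = r_vv · N̂ = 0.
Evaluating at (u, v) = (7/2, 2*pi/5):
  L = 0, M = -12*sqrt(193)/193, N = 0.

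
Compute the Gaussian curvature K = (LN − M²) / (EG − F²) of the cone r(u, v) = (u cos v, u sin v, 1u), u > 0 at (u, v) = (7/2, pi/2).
K = 0

Coefficients of the first fundamental form: E = 2, F = 0, G = u^2.
Coefficients of the second fundamental form: L = 0, M = 0, N = sqrt(2)*u^2/(2*Abs(u)).
Assemble K = (LN − M²)/(EG − F²) = 0. At (u, v) = (7/2, pi/2): K = 0.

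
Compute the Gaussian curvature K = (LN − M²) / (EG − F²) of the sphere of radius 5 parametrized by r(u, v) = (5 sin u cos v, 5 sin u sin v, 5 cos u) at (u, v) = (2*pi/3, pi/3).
K = 1/25

Coefficients of the first fundamental form: E = 25, F = 0, G = 25*sin(u)^2.
Coefficients of the second fundamental form: L = -5*sin(u)/Abs(sin(u)), M = 0, N = -5*sin(u)^3/Abs(sin(u)).
Assemble K = (LN − M²)/(EG − F²) = 1/25. At (u, v) = (2*pi/3, pi/3): K = 1/25.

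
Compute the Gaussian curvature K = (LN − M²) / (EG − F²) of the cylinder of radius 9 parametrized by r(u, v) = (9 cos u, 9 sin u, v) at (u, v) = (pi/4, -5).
K = 0

Coefficients of the first fundamental form: E = 81, F = 0, G = 1.
Coefficients of the second fundamental form: L = -9, M = 0, N = 0.
Assemble K = (LN − M²)/(EG − F²) = 0. At (u, v) = (pi/4, -5): K = 0.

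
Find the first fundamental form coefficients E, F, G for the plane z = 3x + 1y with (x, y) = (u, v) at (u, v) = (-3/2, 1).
E = 10;  F = 3;  G = 2

Partials: r_u = (1, 0, 3), r_v = (0, 1, 1). As functions of (u, v):
  E = r_u · r_u = 10,
  F = r_u · r_v = 3,
  G = r_v · r_v = 2.
Evaluating at (u, v) = (-3/2, 1): E = 10, F = 3, G = 2.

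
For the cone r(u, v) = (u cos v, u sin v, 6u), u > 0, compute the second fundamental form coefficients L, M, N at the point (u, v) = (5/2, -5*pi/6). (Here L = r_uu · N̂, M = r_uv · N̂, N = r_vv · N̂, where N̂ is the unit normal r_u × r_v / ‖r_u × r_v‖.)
L = 0;  M = 0;  N = 15*sqrt(37)/37

Compute the unit normal N̂(u, v) = (-6*sqrt(37)*u*cos(v)/(37*Abs(u)), -6*sqrt(37)*u*sin(v)/(37*Abs(u)), sqrt(37)*u/(37*Abs(u))), and the second partials r_uu, r_uv, r_vv. Take dot products:
  L(u, v) = r_uu · N̂ = 0,
  M(u, v) = r_uv · N̂ = 0,
  N(u, v) = r_vv · N̂ = 6*sqrt(37)*u^2/(37*Abs(u)).
Evaluating at (u, v) = (5/2, -5*pi/6):
  L = 0, M = 0, N = 15*sqrt(37)/37.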